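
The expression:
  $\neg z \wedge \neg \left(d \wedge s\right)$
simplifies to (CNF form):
$\neg z \wedge \left(\neg d \vee \neg s\right)$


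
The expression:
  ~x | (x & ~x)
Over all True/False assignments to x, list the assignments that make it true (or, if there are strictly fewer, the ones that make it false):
is true only for:
  x=False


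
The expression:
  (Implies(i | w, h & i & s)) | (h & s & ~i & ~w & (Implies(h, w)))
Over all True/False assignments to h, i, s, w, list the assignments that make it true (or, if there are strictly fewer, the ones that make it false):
is true only for:
  h=False, i=False, s=False, w=False;
  h=False, i=False, s=True, w=False;
  h=True, i=False, s=False, w=False;
  h=True, i=False, s=True, w=False;
  h=True, i=True, s=True, w=False;
  h=True, i=True, s=True, w=True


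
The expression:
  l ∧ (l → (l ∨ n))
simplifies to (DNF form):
l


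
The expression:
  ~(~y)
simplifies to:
y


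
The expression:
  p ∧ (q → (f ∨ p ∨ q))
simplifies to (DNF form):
p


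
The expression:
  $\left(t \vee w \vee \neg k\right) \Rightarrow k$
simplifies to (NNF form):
$k$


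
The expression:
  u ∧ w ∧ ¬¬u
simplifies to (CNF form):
u ∧ w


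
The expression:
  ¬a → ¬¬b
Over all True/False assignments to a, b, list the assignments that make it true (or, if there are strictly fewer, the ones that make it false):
is false only for:
  a=False, b=False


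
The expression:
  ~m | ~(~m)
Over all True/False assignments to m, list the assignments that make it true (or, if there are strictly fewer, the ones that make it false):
is always true.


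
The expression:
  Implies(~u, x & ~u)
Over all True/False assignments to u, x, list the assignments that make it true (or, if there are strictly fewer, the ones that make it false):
is false only for:
  u=False, x=False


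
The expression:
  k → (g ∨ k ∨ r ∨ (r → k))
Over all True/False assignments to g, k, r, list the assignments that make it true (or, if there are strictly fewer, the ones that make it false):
is always true.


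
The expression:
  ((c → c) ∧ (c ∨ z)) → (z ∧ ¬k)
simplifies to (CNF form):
(z ∨ ¬c) ∧ (¬k ∨ ¬z)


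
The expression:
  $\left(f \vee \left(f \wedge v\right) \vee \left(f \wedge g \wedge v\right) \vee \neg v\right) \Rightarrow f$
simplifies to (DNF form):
$f \vee v$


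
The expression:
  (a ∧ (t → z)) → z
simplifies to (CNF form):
t ∨ z ∨ ¬a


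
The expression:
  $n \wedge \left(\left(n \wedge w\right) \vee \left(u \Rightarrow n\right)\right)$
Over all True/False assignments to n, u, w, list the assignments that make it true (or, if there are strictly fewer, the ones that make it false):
is true only for:
  n=True, u=False, w=False;
  n=True, u=False, w=True;
  n=True, u=True, w=False;
  n=True, u=True, w=True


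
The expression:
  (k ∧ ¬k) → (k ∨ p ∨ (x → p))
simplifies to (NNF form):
True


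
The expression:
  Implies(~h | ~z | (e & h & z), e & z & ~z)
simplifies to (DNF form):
h & z & ~e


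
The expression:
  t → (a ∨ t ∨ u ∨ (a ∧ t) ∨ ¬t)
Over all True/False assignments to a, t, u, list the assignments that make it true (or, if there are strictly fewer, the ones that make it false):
is always true.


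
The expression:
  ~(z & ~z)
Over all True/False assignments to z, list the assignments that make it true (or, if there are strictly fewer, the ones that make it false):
is always true.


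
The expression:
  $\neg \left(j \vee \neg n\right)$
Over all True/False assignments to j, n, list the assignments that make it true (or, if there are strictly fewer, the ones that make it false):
is true only for:
  j=False, n=True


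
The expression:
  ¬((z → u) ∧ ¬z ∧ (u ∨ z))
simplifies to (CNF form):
z ∨ ¬u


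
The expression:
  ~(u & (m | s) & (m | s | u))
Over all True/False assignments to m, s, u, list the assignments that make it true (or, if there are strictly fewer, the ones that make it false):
is false only for:
  m=False, s=True, u=True;
  m=True, s=False, u=True;
  m=True, s=True, u=True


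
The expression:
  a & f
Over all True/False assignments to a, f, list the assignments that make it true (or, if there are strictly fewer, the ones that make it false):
is true only for:
  a=True, f=True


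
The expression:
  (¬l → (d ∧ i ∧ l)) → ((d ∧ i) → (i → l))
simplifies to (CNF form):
True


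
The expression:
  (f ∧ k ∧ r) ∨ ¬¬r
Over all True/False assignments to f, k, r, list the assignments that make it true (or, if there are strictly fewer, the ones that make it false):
is true only for:
  f=False, k=False, r=True;
  f=False, k=True, r=True;
  f=True, k=False, r=True;
  f=True, k=True, r=True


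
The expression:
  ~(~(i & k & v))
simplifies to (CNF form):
i & k & v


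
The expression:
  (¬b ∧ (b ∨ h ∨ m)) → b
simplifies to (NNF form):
b ∨ (¬h ∧ ¬m)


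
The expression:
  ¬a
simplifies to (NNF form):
¬a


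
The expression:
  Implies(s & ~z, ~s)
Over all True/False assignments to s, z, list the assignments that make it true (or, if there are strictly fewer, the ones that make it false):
is false only for:
  s=True, z=False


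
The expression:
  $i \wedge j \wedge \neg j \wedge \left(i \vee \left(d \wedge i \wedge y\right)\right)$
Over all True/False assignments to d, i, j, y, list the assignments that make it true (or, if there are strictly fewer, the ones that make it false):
is never true.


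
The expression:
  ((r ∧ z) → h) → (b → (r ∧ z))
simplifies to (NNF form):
(r ∧ z) ∨ ¬b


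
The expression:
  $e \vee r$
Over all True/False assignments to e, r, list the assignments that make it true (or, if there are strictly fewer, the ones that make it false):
is false only for:
  e=False, r=False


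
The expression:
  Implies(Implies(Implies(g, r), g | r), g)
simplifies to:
g | ~r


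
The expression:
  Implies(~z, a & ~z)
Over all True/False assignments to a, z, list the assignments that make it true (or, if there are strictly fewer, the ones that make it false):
is false only for:
  a=False, z=False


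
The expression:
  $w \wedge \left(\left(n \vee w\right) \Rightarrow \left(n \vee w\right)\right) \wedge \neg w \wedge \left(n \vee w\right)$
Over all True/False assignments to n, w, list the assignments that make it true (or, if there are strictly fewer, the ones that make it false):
is never true.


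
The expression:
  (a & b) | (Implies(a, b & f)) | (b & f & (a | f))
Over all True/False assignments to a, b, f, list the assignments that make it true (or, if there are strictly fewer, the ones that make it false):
is false only for:
  a=True, b=False, f=False;
  a=True, b=False, f=True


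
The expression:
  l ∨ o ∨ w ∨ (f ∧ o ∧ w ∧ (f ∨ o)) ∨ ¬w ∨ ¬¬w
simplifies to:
True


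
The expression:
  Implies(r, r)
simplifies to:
True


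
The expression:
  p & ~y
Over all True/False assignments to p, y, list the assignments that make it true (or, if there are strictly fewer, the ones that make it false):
is true only for:
  p=True, y=False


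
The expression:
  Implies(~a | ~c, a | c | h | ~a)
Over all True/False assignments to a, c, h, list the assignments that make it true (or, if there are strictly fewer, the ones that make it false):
is always true.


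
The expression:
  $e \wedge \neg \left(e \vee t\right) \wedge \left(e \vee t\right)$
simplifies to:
$\text{False}$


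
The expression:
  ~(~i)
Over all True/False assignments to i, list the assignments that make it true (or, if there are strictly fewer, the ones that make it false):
is true only for:
  i=True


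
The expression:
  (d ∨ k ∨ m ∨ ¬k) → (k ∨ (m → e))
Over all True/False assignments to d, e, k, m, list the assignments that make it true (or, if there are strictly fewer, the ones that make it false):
is false only for:
  d=False, e=False, k=False, m=True;
  d=True, e=False, k=False, m=True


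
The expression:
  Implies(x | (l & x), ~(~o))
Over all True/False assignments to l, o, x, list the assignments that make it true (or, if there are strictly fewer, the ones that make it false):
is false only for:
  l=False, o=False, x=True;
  l=True, o=False, x=True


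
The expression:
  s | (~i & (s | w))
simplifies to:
s | (w & ~i)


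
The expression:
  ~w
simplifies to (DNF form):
~w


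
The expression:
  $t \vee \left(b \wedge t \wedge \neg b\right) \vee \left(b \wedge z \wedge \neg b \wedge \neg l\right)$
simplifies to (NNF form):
$t$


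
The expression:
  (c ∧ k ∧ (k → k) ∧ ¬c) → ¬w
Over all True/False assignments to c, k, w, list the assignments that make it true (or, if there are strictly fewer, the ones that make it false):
is always true.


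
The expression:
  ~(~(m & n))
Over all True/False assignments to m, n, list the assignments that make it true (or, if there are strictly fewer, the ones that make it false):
is true only for:
  m=True, n=True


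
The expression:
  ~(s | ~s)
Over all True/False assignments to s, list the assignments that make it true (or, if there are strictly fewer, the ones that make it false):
is never true.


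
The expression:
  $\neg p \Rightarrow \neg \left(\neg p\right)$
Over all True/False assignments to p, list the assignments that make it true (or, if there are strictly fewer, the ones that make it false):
is true only for:
  p=True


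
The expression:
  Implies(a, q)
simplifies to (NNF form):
q | ~a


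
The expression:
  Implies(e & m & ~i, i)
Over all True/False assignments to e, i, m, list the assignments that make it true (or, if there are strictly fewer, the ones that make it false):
is false only for:
  e=True, i=False, m=True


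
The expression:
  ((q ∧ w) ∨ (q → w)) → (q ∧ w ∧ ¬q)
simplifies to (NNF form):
q ∧ ¬w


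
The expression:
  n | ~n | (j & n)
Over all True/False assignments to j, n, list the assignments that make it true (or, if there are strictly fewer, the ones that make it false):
is always true.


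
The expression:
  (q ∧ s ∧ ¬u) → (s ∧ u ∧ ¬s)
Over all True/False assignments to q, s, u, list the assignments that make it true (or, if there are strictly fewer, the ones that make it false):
is false only for:
  q=True, s=True, u=False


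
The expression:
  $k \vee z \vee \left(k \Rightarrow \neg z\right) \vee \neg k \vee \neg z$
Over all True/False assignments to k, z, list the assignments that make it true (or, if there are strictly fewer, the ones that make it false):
is always true.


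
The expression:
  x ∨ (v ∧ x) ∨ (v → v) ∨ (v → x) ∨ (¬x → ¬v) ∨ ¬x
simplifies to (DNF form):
True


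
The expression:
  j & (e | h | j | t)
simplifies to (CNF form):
j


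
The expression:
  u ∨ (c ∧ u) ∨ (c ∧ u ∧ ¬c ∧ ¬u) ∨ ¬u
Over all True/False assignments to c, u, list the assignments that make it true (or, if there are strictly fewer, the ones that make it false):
is always true.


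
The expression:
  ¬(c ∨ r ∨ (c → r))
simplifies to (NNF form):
False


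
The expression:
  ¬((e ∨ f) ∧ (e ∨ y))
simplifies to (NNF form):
¬e ∧ (¬f ∨ ¬y)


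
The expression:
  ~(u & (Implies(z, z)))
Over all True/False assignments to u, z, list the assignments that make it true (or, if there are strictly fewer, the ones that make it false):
is true only for:
  u=False, z=False;
  u=False, z=True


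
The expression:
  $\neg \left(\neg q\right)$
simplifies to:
$q$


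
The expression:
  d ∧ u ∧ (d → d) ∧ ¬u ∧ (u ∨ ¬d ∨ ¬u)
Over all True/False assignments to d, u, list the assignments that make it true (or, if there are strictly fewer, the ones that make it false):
is never true.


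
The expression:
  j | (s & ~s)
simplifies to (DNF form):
j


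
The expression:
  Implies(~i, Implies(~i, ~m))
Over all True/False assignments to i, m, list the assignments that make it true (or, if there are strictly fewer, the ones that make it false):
is false only for:
  i=False, m=True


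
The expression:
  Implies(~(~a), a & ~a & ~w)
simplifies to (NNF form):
~a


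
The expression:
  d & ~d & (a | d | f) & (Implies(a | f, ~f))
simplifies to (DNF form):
False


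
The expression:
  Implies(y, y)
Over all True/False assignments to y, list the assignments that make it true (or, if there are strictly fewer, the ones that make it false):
is always true.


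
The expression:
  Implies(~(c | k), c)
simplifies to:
c | k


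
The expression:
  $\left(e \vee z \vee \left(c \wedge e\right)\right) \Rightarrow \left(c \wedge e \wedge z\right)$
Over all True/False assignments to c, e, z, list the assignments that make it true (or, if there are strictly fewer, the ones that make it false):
is true only for:
  c=False, e=False, z=False;
  c=True, e=False, z=False;
  c=True, e=True, z=True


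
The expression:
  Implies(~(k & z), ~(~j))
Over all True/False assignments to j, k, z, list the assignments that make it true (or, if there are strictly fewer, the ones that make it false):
is false only for:
  j=False, k=False, z=False;
  j=False, k=False, z=True;
  j=False, k=True, z=False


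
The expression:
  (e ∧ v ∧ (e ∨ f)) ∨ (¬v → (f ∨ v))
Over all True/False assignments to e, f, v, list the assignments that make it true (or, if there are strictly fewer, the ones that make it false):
is false only for:
  e=False, f=False, v=False;
  e=True, f=False, v=False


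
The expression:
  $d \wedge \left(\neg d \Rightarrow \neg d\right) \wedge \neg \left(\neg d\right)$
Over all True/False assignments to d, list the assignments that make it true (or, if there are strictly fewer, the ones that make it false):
is true only for:
  d=True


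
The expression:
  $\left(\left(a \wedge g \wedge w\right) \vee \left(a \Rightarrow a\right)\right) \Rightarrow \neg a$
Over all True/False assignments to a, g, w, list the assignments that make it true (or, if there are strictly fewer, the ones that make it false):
is true only for:
  a=False, g=False, w=False;
  a=False, g=False, w=True;
  a=False, g=True, w=False;
  a=False, g=True, w=True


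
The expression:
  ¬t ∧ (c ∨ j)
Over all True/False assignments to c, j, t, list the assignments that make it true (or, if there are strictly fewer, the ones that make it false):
is true only for:
  c=False, j=True, t=False;
  c=True, j=False, t=False;
  c=True, j=True, t=False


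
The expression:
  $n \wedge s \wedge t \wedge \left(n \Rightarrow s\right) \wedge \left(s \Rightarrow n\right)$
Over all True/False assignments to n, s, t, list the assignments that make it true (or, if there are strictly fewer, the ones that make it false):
is true only for:
  n=True, s=True, t=True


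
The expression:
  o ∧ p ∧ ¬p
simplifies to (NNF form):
False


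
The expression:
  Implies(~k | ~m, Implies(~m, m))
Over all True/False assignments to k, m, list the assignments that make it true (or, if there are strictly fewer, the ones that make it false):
is true only for:
  k=False, m=True;
  k=True, m=True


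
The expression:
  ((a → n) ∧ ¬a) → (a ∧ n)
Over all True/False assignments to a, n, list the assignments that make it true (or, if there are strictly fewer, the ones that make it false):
is true only for:
  a=True, n=False;
  a=True, n=True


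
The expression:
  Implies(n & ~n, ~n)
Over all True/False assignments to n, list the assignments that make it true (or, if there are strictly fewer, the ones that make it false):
is always true.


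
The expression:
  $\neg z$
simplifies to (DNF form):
$\neg z$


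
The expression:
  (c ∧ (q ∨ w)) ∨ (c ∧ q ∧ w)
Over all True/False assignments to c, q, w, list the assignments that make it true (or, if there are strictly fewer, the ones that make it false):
is true only for:
  c=True, q=False, w=True;
  c=True, q=True, w=False;
  c=True, q=True, w=True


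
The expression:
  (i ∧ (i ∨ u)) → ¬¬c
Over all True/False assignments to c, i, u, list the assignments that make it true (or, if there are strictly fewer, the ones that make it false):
is false only for:
  c=False, i=True, u=False;
  c=False, i=True, u=True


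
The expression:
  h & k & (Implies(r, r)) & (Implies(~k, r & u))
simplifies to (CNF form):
h & k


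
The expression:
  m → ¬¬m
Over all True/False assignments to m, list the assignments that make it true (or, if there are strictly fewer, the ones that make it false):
is always true.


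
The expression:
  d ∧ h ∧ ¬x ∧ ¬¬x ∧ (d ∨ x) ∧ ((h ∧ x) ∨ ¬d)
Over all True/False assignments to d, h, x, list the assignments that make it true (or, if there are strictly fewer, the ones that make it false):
is never true.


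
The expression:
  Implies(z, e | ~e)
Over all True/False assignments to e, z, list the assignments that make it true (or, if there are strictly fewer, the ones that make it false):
is always true.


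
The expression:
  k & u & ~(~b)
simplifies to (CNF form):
b & k & u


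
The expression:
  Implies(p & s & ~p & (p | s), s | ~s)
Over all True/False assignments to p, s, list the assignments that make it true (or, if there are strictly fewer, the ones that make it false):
is always true.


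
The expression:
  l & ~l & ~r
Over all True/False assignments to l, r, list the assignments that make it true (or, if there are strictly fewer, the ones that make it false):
is never true.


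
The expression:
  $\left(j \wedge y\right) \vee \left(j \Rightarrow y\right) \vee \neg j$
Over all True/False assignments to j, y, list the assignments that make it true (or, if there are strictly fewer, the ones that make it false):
is false only for:
  j=True, y=False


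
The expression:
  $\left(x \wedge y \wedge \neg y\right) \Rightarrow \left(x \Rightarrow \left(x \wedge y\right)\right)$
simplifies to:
$\text{True}$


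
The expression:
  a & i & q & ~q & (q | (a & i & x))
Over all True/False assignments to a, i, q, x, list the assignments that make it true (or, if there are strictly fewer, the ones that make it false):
is never true.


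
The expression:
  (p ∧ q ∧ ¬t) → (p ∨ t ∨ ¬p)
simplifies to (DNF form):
True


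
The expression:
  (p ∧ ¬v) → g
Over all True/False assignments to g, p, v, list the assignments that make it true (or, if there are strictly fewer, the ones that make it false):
is false only for:
  g=False, p=True, v=False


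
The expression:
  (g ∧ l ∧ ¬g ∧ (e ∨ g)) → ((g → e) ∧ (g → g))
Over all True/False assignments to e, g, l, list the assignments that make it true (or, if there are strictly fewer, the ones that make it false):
is always true.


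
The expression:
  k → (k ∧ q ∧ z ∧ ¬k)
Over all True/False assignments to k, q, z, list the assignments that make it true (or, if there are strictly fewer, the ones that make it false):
is true only for:
  k=False, q=False, z=False;
  k=False, q=False, z=True;
  k=False, q=True, z=False;
  k=False, q=True, z=True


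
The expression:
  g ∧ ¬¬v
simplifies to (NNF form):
g ∧ v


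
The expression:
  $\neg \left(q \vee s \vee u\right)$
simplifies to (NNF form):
$\neg q \wedge \neg s \wedge \neg u$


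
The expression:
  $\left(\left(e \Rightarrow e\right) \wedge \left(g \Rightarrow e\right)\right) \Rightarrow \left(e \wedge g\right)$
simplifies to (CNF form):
$g$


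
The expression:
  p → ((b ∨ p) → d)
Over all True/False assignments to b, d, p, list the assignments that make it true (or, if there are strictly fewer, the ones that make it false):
is false only for:
  b=False, d=False, p=True;
  b=True, d=False, p=True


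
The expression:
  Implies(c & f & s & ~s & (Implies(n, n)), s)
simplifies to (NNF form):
True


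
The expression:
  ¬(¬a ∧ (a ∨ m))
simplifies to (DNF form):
a ∨ ¬m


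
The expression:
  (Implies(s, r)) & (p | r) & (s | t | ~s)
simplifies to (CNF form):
(p | r) & (r | ~s)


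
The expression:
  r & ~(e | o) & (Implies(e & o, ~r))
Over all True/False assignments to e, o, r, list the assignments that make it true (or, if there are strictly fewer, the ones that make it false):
is true only for:
  e=False, o=False, r=True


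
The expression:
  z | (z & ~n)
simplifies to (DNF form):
z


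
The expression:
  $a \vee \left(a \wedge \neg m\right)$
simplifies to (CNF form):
$a$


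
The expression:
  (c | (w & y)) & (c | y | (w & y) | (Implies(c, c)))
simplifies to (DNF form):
c | (w & y)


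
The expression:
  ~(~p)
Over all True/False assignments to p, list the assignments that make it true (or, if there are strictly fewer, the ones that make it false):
is true only for:
  p=True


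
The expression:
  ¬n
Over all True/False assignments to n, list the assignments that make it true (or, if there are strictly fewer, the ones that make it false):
is true only for:
  n=False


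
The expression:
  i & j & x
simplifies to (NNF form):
i & j & x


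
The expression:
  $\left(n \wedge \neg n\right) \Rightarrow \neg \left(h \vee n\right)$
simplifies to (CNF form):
$\text{True}$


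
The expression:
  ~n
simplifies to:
~n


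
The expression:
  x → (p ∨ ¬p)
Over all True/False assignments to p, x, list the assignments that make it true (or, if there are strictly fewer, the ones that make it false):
is always true.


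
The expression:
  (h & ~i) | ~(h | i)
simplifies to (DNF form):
~i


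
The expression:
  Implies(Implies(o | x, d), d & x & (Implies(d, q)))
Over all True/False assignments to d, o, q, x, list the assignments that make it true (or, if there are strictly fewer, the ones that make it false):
is true only for:
  d=False, o=False, q=False, x=True;
  d=False, o=False, q=True, x=True;
  d=False, o=True, q=False, x=False;
  d=False, o=True, q=False, x=True;
  d=False, o=True, q=True, x=False;
  d=False, o=True, q=True, x=True;
  d=True, o=False, q=True, x=True;
  d=True, o=True, q=True, x=True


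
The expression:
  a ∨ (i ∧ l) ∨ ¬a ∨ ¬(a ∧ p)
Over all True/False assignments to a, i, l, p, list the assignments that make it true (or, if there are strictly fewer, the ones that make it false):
is always true.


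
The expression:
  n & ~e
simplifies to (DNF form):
n & ~e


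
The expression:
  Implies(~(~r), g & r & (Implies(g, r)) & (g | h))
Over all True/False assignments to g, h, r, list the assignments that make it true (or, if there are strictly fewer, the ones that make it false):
is false only for:
  g=False, h=False, r=True;
  g=False, h=True, r=True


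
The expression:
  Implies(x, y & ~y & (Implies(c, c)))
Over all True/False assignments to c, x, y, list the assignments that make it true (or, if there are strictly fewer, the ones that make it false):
is true only for:
  c=False, x=False, y=False;
  c=False, x=False, y=True;
  c=True, x=False, y=False;
  c=True, x=False, y=True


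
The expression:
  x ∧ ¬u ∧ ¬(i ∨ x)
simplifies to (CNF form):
False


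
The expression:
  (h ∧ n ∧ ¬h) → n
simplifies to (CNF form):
True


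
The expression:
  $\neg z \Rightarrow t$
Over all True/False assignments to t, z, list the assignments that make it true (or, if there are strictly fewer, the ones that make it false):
is false only for:
  t=False, z=False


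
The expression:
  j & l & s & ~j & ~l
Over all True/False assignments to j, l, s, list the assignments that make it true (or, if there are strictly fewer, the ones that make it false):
is never true.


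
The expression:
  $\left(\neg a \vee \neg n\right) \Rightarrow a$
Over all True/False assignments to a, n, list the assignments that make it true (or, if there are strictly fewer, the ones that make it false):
is true only for:
  a=True, n=False;
  a=True, n=True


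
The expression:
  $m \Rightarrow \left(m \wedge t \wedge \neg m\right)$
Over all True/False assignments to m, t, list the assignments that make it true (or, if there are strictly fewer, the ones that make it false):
is true only for:
  m=False, t=False;
  m=False, t=True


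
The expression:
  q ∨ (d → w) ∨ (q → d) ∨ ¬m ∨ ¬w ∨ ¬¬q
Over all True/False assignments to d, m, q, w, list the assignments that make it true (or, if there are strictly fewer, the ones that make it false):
is always true.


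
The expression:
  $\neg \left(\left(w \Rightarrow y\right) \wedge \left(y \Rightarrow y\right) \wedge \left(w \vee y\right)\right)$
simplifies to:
$\neg y$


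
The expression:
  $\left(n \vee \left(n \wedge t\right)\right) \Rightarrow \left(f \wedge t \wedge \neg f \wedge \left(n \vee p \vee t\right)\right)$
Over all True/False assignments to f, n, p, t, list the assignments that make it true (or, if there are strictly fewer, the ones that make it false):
is true only for:
  f=False, n=False, p=False, t=False;
  f=False, n=False, p=False, t=True;
  f=False, n=False, p=True, t=False;
  f=False, n=False, p=True, t=True;
  f=True, n=False, p=False, t=False;
  f=True, n=False, p=False, t=True;
  f=True, n=False, p=True, t=False;
  f=True, n=False, p=True, t=True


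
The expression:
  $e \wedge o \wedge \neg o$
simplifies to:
$\text{False}$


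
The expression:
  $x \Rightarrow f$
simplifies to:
$f \vee \neg x$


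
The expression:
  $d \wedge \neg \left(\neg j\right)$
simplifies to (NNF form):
$d \wedge j$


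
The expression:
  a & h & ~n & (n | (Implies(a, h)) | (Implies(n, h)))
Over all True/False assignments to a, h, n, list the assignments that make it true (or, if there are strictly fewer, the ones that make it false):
is true only for:
  a=True, h=True, n=False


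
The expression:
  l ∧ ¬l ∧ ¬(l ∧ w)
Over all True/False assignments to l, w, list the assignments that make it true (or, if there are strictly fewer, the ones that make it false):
is never true.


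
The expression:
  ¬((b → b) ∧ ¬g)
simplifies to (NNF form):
g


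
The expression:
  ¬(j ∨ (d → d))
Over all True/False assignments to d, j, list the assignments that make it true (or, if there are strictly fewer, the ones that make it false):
is never true.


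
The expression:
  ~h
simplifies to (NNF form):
~h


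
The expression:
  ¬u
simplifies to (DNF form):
¬u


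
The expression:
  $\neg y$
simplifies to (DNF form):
$\neg y$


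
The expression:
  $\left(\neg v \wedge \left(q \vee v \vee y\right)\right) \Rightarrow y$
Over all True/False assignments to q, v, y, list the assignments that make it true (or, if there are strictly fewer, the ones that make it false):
is false only for:
  q=True, v=False, y=False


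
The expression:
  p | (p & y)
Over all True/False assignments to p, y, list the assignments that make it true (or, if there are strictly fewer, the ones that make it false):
is true only for:
  p=True, y=False;
  p=True, y=True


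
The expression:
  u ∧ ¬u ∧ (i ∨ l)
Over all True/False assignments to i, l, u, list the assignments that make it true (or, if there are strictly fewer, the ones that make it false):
is never true.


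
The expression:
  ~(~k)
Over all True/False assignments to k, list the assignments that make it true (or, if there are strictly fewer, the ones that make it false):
is true only for:
  k=True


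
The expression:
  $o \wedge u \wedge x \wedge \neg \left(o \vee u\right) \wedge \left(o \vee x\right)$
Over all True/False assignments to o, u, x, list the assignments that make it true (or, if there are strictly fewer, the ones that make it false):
is never true.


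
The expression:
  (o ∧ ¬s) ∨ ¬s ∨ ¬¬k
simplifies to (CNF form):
k ∨ ¬s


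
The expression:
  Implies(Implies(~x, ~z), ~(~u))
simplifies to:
u | (z & ~x)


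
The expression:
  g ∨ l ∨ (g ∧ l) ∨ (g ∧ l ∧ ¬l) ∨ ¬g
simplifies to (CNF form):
True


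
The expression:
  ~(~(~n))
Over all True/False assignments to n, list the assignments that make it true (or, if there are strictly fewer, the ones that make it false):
is true only for:
  n=False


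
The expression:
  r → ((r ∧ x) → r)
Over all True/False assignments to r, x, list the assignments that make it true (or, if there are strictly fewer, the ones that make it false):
is always true.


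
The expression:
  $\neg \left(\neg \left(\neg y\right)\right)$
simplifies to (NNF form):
$\neg y$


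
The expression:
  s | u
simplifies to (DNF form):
s | u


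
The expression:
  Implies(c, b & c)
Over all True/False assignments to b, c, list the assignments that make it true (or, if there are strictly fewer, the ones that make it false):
is false only for:
  b=False, c=True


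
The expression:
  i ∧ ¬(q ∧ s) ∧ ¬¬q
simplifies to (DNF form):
i ∧ q ∧ ¬s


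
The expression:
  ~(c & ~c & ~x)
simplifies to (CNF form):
True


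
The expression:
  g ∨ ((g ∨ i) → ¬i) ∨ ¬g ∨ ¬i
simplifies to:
True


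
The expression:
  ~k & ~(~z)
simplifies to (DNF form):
z & ~k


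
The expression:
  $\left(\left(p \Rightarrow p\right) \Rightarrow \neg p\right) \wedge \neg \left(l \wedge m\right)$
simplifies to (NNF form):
$\neg p \wedge \left(\neg l \vee \neg m\right)$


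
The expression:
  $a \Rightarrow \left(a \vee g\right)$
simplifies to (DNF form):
$\text{True}$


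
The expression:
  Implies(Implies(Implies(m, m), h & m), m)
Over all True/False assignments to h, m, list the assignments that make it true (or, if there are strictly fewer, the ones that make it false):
is always true.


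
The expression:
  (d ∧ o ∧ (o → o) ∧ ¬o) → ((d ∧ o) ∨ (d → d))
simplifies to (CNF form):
True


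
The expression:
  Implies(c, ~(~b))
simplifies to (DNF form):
b | ~c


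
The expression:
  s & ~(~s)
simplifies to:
s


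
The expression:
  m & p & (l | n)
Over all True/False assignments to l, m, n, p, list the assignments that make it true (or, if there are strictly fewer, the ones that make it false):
is true only for:
  l=False, m=True, n=True, p=True;
  l=True, m=True, n=False, p=True;
  l=True, m=True, n=True, p=True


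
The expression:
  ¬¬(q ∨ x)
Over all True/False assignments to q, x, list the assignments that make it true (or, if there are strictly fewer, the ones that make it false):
is false only for:
  q=False, x=False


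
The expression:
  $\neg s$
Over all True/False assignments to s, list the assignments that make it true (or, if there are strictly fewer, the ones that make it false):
is true only for:
  s=False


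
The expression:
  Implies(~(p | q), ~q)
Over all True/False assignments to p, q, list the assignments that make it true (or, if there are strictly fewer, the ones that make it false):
is always true.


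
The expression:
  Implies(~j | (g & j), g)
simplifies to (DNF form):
g | j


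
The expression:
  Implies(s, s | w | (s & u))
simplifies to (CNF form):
True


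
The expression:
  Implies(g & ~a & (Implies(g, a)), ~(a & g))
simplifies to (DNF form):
True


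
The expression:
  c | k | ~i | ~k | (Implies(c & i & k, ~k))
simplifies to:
True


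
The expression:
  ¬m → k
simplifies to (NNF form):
k ∨ m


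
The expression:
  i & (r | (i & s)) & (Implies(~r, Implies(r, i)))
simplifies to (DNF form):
(i & r) | (i & s)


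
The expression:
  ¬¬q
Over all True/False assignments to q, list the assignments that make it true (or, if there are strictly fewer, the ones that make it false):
is true only for:
  q=True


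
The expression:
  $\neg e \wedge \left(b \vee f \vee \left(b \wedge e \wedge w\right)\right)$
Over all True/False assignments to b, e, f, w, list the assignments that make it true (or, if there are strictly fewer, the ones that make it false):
is true only for:
  b=False, e=False, f=True, w=False;
  b=False, e=False, f=True, w=True;
  b=True, e=False, f=False, w=False;
  b=True, e=False, f=False, w=True;
  b=True, e=False, f=True, w=False;
  b=True, e=False, f=True, w=True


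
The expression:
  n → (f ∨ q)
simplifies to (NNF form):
f ∨ q ∨ ¬n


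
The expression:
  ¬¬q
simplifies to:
q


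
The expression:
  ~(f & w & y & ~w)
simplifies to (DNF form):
True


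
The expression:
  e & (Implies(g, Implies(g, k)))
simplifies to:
e & (k | ~g)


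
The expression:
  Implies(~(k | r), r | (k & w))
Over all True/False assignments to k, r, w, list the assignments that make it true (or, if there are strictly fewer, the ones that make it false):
is false only for:
  k=False, r=False, w=False;
  k=False, r=False, w=True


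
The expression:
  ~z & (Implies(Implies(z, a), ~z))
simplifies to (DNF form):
~z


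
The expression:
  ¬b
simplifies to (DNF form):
¬b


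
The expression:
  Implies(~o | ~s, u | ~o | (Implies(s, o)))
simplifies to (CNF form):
True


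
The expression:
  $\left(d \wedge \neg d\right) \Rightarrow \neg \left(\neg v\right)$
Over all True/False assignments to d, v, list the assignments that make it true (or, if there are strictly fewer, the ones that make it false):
is always true.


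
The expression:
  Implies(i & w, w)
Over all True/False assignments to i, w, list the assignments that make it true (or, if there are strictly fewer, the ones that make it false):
is always true.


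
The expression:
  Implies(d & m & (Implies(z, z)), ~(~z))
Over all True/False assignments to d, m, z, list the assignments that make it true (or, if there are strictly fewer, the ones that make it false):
is false only for:
  d=True, m=True, z=False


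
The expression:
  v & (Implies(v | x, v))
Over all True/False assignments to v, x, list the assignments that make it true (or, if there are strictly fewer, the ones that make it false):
is true only for:
  v=True, x=False;
  v=True, x=True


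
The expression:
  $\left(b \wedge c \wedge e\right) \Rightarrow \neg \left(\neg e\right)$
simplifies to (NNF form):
$\text{True}$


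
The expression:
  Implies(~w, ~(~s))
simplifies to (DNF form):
s | w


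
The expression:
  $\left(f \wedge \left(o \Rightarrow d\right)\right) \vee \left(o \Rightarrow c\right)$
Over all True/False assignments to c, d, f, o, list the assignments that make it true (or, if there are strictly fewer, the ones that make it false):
is false only for:
  c=False, d=False, f=False, o=True;
  c=False, d=False, f=True, o=True;
  c=False, d=True, f=False, o=True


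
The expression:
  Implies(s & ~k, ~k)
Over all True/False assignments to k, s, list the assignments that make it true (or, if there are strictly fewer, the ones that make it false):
is always true.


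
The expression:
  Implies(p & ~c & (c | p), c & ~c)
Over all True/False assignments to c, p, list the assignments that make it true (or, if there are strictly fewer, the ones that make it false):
is false only for:
  c=False, p=True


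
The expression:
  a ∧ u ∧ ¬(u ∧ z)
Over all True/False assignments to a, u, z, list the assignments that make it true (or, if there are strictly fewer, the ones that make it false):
is true only for:
  a=True, u=True, z=False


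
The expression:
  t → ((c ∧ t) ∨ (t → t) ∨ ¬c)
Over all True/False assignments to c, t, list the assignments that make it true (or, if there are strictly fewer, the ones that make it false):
is always true.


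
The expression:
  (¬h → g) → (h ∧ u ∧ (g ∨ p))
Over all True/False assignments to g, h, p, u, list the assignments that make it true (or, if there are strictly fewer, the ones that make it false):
is true only for:
  g=False, h=False, p=False, u=False;
  g=False, h=False, p=False, u=True;
  g=False, h=False, p=True, u=False;
  g=False, h=False, p=True, u=True;
  g=False, h=True, p=True, u=True;
  g=True, h=True, p=False, u=True;
  g=True, h=True, p=True, u=True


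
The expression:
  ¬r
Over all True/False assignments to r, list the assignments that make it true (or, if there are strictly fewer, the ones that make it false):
is true only for:
  r=False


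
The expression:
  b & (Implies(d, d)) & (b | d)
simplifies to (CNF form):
b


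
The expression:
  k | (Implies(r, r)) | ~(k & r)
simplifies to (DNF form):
True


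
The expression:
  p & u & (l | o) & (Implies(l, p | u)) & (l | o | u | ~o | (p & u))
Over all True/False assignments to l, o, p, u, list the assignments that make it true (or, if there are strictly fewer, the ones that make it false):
is true only for:
  l=False, o=True, p=True, u=True;
  l=True, o=False, p=True, u=True;
  l=True, o=True, p=True, u=True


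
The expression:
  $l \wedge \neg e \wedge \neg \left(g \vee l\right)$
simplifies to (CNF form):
$\text{False}$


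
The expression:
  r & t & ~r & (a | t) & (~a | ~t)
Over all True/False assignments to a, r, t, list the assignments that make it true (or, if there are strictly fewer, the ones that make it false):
is never true.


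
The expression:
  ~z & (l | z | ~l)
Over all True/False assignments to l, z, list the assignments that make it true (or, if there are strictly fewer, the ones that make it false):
is true only for:
  l=False, z=False;
  l=True, z=False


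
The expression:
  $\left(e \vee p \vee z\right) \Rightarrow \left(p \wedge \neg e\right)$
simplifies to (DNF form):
$\left(p \wedge \neg e\right) \vee \left(\neg e \wedge \neg z\right)$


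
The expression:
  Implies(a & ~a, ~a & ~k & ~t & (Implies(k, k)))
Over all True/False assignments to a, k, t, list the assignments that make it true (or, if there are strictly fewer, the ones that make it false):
is always true.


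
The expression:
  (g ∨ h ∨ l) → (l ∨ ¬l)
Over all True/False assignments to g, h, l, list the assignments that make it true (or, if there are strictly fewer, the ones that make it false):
is always true.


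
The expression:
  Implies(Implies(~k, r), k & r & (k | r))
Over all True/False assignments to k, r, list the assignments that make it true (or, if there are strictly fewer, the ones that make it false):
is true only for:
  k=False, r=False;
  k=True, r=True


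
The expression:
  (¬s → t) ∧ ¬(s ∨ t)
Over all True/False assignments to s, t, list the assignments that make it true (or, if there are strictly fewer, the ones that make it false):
is never true.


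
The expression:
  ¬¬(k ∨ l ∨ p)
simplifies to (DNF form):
k ∨ l ∨ p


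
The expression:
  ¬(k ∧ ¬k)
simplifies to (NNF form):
True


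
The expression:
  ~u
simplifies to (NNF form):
~u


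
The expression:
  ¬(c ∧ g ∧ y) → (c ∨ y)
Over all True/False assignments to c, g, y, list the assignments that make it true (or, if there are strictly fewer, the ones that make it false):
is false only for:
  c=False, g=False, y=False;
  c=False, g=True, y=False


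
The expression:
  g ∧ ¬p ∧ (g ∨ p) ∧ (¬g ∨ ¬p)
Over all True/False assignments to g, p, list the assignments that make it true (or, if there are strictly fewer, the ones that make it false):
is true only for:
  g=True, p=False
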